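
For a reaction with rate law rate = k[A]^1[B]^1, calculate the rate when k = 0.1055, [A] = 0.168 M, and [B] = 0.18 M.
0.00319 M/s

rate = k·[A]^1·[B]^1 = 0.1055·(0.168)^1·(0.18)^1 = 0.1055·0.168·0.18 = 0.00319 M/s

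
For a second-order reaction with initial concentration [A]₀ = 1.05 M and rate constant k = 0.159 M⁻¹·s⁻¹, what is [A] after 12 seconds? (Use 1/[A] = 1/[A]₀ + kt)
0.3496 M

1/[A] = 1/[A]₀ + k·t = 1/1.05 + (0.159)·(12) = 0.9524 + 1.9080 = 2.8604
[A] = 1/2.8604 = 0.3496 M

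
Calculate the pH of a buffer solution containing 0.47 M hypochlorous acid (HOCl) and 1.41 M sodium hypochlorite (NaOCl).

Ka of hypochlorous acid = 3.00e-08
pH = 8.00

pKa = -log(3.00e-08) = 7.52. pH = pKa + log([A⁻]/[HA]) = 7.52 + log(1.41/0.47)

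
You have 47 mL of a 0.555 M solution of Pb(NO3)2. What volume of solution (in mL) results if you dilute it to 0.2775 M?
Using M₁V₁ = M₂V₂:
0.555 × 47 = 0.2775 × V₂
V₂ = (0.555 × 47) / 0.2775 = 94 mL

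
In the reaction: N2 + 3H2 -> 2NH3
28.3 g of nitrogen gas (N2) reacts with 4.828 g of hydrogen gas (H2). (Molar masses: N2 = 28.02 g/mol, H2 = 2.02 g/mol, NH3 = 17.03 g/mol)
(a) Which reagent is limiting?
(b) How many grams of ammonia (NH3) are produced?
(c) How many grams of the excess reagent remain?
(a) H2, (b) 27.14 g, (c) 5.976 g

Moles of N2 = 28.3 g ÷ 28.02 g/mol = 1.00999 mol
Moles of H2 = 4.828 g ÷ 2.02 g/mol = 2.3901 mol
Moles ÷ coefficient: N2: 1.00999/1 = 1.01, H2: 2.3901/3 = 0.7967
(a) H2 has the smaller value, so H2 is the limiting reagent.
(b) Moles of NH3 = 2.3901 mol H2 × (2/3) = 1.5934 mol; mass = 1.5934 mol × 17.03 g/mol = 27.14 g
(c) N2 consumed = 2.3901 × (1/3) = 0.7967 mol; remaining = 1.00999 − 0.7967 = 0.213293 mol; mass = 0.213293 mol × 28.02 g/mol = 5.976 g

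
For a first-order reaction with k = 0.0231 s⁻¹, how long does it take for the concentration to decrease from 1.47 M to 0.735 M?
30.01 s

From ln[A] = ln[A]₀ - k·t: t = ln([A]₀/[A])/k = ln(1.47/0.735)/0.0231 = ln(2.0000)/0.0231 = 0.6931/0.0231 = 30.01 s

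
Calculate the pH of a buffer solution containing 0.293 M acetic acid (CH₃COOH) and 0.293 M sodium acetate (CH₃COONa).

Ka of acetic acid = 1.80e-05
pH = 4.74

pKa = -log(1.80e-05) = 4.74. pH = pKa + log([A⁻]/[HA]) = 4.74 + log(0.293/0.293)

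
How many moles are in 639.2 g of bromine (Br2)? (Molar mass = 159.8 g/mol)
Moles = 639.2 g ÷ 159.8 g/mol = 4 mol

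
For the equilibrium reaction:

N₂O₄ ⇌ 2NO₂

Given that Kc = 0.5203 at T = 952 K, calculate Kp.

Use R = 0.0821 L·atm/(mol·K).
K_p = 40.6662

Δn = (moles gaseous products) − (moles gaseous reactants) = 1
T = 952 K; RT = 0.0821 × 952 = 78.1592
Kp = Kc·(RT)^Δn = 0.5203 × (78.1592)^1 = 0.5203 × 78.1592 = 40.6662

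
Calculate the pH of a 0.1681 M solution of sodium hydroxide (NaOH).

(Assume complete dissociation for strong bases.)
pH = 13.23

[OH⁻] = 0.1681 M for strong base. pOH = -log[OH⁻] = 0.77, pH = 14 - pOH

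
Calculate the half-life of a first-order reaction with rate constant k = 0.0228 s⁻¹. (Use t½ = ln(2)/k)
30.40 s

t½ = ln(2)/k = 0.6931/0.0228 = 30.40 s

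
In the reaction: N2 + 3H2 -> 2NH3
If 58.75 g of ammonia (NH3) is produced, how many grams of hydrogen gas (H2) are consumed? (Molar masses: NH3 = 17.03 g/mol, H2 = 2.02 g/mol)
Moles of NH3 = 58.75 g ÷ 17.03 g/mol = 3.44979 mol
Mole ratio: 3 mol H2 / 2 mol NH3
Moles of H2 = 3.44979 × (3/2) = 5.17469 mol
Mass of H2 = 5.17469 mol × 2.02 g/mol = 10.45 g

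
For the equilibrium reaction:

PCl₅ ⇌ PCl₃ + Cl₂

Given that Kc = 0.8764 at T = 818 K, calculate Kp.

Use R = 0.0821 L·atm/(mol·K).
K_p = 58.8571

Δn = (moles gaseous products) − (moles gaseous reactants) = 1
T = 818 K; RT = 0.0821 × 818 = 67.1578
Kp = Kc·(RT)^Δn = 0.8764 × (67.1578)^1 = 0.8764 × 67.1578 = 58.8571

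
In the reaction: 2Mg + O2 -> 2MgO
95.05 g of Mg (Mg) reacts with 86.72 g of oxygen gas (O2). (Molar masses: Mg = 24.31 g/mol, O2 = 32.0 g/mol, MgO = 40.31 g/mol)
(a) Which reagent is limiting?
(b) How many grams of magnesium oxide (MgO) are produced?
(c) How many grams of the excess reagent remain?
(a) Mg, (b) 157.6 g, (c) 24.16 g

Moles of Mg = 95.05 g ÷ 24.31 g/mol = 3.90991 mol
Moles of O2 = 86.72 g ÷ 32.0 g/mol = 2.71 mol
Moles ÷ coefficient: Mg: 3.90991/2 = 1.955, O2: 2.71/1 = 2.71
(a) Mg has the smaller value, so Mg is the limiting reagent.
(b) Moles of MgO = 3.90991 mol Mg × (2/2) = 3.90991 mol; mass = 3.90991 mol × 40.31 g/mol = 157.6 g
(c) O2 consumed = 3.90991 × (1/2) = 1.95496 mol; remaining = 2.71 − 1.95496 = 0.755043 mol; mass = 0.755043 mol × 32.0 g/mol = 24.16 g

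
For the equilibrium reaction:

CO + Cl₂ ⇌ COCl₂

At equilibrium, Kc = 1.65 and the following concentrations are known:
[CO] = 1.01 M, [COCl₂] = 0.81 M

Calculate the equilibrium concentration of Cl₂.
[Cl₂] = 0.4860 M

Kc = ([COCl₂]) / ([CO] × [Cl₂]) = 1.65
[Cl₂]^1 = (product terms)/(Kc · other reactant terms) = 0.81 / (1.65 · 1.01) = 0.48605
[Cl₂] = 0.4860 M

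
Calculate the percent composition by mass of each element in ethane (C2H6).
C: 79.88%, H: 20.11%

Molar mass of C2H6 = 30.07 g/mol
% C = (2 × 12.01) / 30.07 × 100% = 24.02 / 30.07 × 100% = 79.88%
% H = (6 × 1.008) / 30.07 × 100% = 6.048 / 30.07 × 100% = 20.11%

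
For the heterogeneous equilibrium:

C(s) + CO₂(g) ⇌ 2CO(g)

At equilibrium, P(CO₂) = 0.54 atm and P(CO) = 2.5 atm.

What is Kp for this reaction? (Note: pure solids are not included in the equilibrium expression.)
K_p = 11.574

Solid C is excluded.
Kp = P(CO)²/P(CO₂) = (2.5)²/0.54 = 6.25/0.54 = 11.574.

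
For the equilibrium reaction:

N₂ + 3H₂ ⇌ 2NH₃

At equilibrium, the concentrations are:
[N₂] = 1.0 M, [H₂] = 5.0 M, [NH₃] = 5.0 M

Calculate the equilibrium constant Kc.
K_c = 0.2000

Kc = ([NH₃]^2) / ([N₂] × [H₂]^3)
   = ((5.0)^2) / ((1.0)·(5.0)^3)
   = 25 / 125 = 0.2000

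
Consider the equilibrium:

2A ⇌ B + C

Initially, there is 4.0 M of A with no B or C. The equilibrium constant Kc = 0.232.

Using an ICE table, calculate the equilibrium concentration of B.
[B] = 0.981 M

ICE: [A] = 4.0 − 2x, [B] = [C] = x.
Kc = x²/(4.0 − 2x)² = 0.232 ⇒ √Kc = x/(4.0 − 2x).
x = √0.232·4.0/(1 + 2√0.232) = 0.48166·4.0/1.9633 = 0.98132.
[B] = x = 0.981 M.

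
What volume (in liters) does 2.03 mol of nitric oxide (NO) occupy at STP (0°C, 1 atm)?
At STP, 1 mol of gas occupies 22.4 L
Volume = 2.03 mol × 22.4 L/mol = 45.47 L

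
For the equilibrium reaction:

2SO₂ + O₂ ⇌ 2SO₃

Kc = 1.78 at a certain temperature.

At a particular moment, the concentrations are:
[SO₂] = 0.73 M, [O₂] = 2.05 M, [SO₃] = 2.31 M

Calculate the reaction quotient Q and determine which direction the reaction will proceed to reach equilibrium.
Q = 4.885, Q > K, reaction proceeds reverse (toward reactants)

Q = ([SO₃]^2) / ([SO₂]^2 × [O₂])
  = ((2.31)^2) / ((0.73)^2·(2.05)) = 5.3361/1.0924 = 4.885
Since Q = 4.885 > Kc = 1.78, the reaction proceeds reverse (toward reactants) to reach equilibrium.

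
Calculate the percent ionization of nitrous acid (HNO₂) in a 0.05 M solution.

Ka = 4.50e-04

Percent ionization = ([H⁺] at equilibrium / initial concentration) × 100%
Percent ionization = 9.05%

Let x = [H⁺]. Ka = x²/(C - x) ⇒ x² + (4.50e-04)x - (4.50e-04)(0.05) = 0. x = 4.5237e-03. Percent = (4.5237e-03/0.05) × 100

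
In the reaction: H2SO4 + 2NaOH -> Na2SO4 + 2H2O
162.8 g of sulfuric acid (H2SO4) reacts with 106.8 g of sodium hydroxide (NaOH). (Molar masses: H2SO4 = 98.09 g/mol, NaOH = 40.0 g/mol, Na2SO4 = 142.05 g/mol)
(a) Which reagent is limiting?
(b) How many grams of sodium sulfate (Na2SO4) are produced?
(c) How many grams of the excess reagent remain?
(a) NaOH, (b) 189.6 g, (c) 31.85 g

Moles of H2SO4 = 162.8 g ÷ 98.09 g/mol = 1.6597 mol
Moles of NaOH = 106.8 g ÷ 40.0 g/mol = 2.67 mol
Moles ÷ coefficient: H2SO4: 1.6597/1 = 1.66, NaOH: 2.67/2 = 1.335
(a) NaOH has the smaller value, so NaOH is the limiting reagent.
(b) Moles of Na2SO4 = 2.67 mol NaOH × (1/2) = 1.335 mol; mass = 1.335 mol × 142.05 g/mol = 189.6 g
(c) H2SO4 consumed = 2.67 × (1/2) = 1.335 mol; remaining = 1.6597 − 1.335 = 0.3247 mol; mass = 0.3247 mol × 98.09 g/mol = 31.85 g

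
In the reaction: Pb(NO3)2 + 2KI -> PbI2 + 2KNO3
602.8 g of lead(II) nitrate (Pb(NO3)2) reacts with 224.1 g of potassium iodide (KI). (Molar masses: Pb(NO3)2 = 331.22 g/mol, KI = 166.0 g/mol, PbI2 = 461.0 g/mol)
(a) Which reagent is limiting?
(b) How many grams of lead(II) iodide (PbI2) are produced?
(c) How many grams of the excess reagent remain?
(a) KI, (b) 311.2 g, (c) 379.2 g

Moles of Pb(NO3)2 = 602.8 g ÷ 331.22 g/mol = 1.81994 mol
Moles of KI = 224.1 g ÷ 166.0 g/mol = 1.35 mol
Moles ÷ coefficient: Pb(NO3)2: 1.81994/1 = 1.82, KI: 1.35/2 = 0.675
(a) KI has the smaller value, so KI is the limiting reagent.
(b) Moles of PbI2 = 1.35 mol KI × (1/2) = 0.675 mol; mass = 0.675 mol × 461.0 g/mol = 311.2 g
(c) Pb(NO3)2 consumed = 1.35 × (1/2) = 0.675 mol; remaining = 1.81994 − 0.675 = 1.14494 mol; mass = 1.14494 mol × 331.22 g/mol = 379.2 g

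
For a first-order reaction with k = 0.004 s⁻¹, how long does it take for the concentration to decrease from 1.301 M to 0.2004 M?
467.64 s

From ln[A] = ln[A]₀ - k·t: t = ln([A]₀/[A])/k = ln(1.301/0.2004)/0.004 = ln(6.4920)/0.004 = 1.8706/0.004 = 467.64 s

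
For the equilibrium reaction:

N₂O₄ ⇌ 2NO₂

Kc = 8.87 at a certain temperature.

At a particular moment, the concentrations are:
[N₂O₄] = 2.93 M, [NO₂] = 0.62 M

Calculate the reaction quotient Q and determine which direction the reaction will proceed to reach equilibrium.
Q = 0.131, Q < K, reaction proceeds forward (toward products)

Q = ([NO₂]^2) / ([N₂O₄])
  = ((0.62)^2) / ((2.93)) = 0.3844/2.93 = 0.1312
Since Q = 0.1312 < Kc = 8.87, the reaction proceeds forward (toward products) to reach equilibrium.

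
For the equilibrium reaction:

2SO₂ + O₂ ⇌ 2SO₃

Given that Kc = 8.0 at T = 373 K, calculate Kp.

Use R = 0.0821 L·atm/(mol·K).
K_p = 0.2612

Δn = (moles gaseous products) − (moles gaseous reactants) = -1
T = 373 K; RT = 0.0821 × 373 = 30.6233
Kp = Kc·(RT)^Δn = 8.0 × (30.6233)^-1 = 8.0 × 0.0326549 = 0.2612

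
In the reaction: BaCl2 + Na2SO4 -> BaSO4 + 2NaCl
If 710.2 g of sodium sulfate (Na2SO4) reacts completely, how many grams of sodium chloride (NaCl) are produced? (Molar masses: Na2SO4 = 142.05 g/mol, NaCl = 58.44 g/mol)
Moles of Na2SO4 = 710.2 g ÷ 142.05 g/mol = 4.99965 mol
Mole ratio: 2 mol NaCl / 1 mol Na2SO4
Moles of NaCl = 4.99965 × (2/1) = 9.9993 mol
Mass of NaCl = 9.9993 mol × 58.44 g/mol = 584.4 g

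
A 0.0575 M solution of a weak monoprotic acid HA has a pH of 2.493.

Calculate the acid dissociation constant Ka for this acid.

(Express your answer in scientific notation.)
K_a = 1.90e-04

[H⁺] = 10^(−pH) = 10^(−2.493) = 3.214e-03 M. For HA ⇌ H⁺ + A⁻, Ka = x²/(C − x) = (3.214e-03)²/(0.0575 − 3.214e-03) = 1.90e-04.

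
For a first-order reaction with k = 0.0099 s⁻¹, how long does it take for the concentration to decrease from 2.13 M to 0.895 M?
87.58 s

From ln[A] = ln[A]₀ - k·t: t = ln([A]₀/[A])/k = ln(2.13/0.895)/0.0099 = ln(2.3799)/0.0099 = 0.8671/0.0099 = 87.58 s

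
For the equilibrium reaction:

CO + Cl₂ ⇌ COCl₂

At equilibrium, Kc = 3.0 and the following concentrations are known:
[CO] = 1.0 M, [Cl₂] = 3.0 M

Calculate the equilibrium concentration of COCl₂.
[COCl₂] = 9.0000 M

Kc = ([COCl₂]) / ([CO] × [Cl₂]) = 3.0
[COCl₂]^1 = Kc · (reactant terms)/(other product terms) = 3.0 · 3 / 1 = 9
[COCl₂] = 9.0000 M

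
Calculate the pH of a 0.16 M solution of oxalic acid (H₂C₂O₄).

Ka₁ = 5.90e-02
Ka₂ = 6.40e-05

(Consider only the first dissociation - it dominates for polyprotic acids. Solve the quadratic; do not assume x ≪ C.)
pH = 1.14

x² + Ka₁·x − Ka₁·C = 0 with Ka₁ = 5.90e-02, C = 0.16.
x = (−Ka₁ + √(Ka₁² + 4·Ka₁·C))/2 = 7.2039e-02 M, so pH = 1.14.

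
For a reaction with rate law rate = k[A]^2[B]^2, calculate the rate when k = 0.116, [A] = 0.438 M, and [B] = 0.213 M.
0.00101 M/s

rate = k·[A]^2·[B]^2 = 0.116·(0.438)^2·(0.213)^2 = 0.116·0.191844·0.045369 = 0.00101 M/s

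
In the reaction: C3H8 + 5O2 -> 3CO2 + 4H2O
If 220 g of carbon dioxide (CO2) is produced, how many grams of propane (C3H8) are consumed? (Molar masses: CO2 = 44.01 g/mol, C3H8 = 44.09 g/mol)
Moles of CO2 = 220 g ÷ 44.01 g/mol = 4.99886 mol
Mole ratio: 1 mol C3H8 / 3 mol CO2
Moles of C3H8 = 4.99886 × (1/3) = 1.66629 mol
Mass of C3H8 = 1.66629 mol × 44.09 g/mol = 73.47 g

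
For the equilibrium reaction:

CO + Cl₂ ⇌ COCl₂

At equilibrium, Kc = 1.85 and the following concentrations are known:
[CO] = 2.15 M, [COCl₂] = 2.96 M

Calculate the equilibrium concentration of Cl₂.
[Cl₂] = 0.7442 M

Kc = ([COCl₂]) / ([CO] × [Cl₂]) = 1.85
[Cl₂]^1 = (product terms)/(Kc · other reactant terms) = 2.96 / (1.85 · 2.15) = 0.74419
[Cl₂] = 0.7442 M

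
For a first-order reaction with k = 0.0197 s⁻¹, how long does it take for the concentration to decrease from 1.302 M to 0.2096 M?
92.71 s

From ln[A] = ln[A]₀ - k·t: t = ln([A]₀/[A])/k = ln(1.302/0.2096)/0.0197 = ln(6.2118)/0.0197 = 1.8265/0.0197 = 92.71 s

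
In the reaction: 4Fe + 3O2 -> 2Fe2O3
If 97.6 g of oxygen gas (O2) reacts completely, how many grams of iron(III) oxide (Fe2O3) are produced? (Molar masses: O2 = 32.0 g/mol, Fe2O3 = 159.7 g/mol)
Moles of O2 = 97.6 g ÷ 32.0 g/mol = 3.05 mol
Mole ratio: 2 mol Fe2O3 / 3 mol O2
Moles of Fe2O3 = 3.05 × (2/3) = 2.03333 mol
Mass of Fe2O3 = 2.03333 mol × 159.7 g/mol = 324.7 g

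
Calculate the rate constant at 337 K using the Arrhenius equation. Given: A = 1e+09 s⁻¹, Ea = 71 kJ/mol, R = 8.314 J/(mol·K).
9.88e-03 s⁻¹

k = A·exp(-Ea/(R·T)) = 1e+09·exp(-71000/(8.314·337)) = 1e+09·exp(-25.3407) = 1e+09·9.8782e-12 = 9.88e-03 s⁻¹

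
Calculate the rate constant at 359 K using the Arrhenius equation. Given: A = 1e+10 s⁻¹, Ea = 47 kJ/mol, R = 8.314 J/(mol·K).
1.45e+03 s⁻¹

k = A·exp(-Ea/(R·T)) = 1e+10·exp(-47000/(8.314·359)) = 1e+10·exp(-15.7468) = 1e+10·1.4496e-07 = 1.45e+03 s⁻¹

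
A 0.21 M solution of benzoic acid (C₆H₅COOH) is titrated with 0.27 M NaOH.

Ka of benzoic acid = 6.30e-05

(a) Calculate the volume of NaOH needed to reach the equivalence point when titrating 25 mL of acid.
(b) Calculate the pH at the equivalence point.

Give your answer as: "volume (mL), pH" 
V = 19.4 mL, pH = 8.64

(a) At equivalence: moles acid = moles base.
moles acid = 0.21 × 0.025 = 0.00525 mol; V_NaOH = 0.00525/0.27 = 0.01944 L = 19.4 mL.
(b) At equivalence, all acid → conjugate base A⁻ at [A⁻] = 0.00525/0.04444 = 0.1181 M.
Kb = Kw/Ka = 1.0e-14/6.30e-05 = 1.587e-10; [OH⁻] = √(Kb·[A⁻]) = 4.330e-06; pOH = 5.36; pH = 14 − pOH = 8.64.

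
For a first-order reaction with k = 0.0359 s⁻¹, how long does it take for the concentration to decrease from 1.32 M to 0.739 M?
16.16 s

From ln[A] = ln[A]₀ - k·t: t = ln([A]₀/[A])/k = ln(1.32/0.739)/0.0359 = ln(1.7862)/0.0359 = 0.5801/0.0359 = 16.16 s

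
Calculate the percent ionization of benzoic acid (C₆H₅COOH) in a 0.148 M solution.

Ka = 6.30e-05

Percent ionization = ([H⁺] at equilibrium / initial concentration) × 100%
Percent ionization = 2.04%

Let x = [H⁺]. Ka = x²/(C - x) ⇒ x² + (6.30e-05)x - (6.30e-05)(0.148) = 0. x = 3.0222e-03. Percent = (3.0222e-03/0.148) × 100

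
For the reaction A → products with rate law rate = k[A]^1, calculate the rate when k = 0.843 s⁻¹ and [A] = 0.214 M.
0.1804 M/s

rate = k·[A]^1 = 0.843·(0.214)^1 = 0.843·0.214 = 0.1804 M/s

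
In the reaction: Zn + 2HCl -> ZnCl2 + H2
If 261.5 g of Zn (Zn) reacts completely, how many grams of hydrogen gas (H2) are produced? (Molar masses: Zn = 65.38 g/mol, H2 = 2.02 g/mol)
Moles of Zn = 261.5 g ÷ 65.38 g/mol = 3.99969 mol
Mole ratio: 1 mol H2 / 1 mol Zn
Moles of H2 = 3.99969 × (1/1) = 3.99969 mol
Mass of H2 = 3.99969 mol × 2.02 g/mol = 8.079 g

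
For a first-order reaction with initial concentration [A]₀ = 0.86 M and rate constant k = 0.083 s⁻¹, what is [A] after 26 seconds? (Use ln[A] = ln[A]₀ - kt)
0.0994 M

ln[A] = ln[A]₀ - k·t = ln(0.86) - (0.083)·(26) = -0.1508 - 2.1580 = -2.3088
[A] = e^(-2.3088) = 0.0994 M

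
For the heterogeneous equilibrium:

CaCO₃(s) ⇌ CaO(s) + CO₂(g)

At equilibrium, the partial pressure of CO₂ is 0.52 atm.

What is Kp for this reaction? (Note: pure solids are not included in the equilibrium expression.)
K_p = 0.52

Solids (CaCO₃, CaO) have activity 1 and are excluded.
Kp = P(CO₂) = 0.52.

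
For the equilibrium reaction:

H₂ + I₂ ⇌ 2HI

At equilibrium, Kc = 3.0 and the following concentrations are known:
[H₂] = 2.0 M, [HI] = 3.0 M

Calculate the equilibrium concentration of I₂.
[I₂] = 1.5000 M

Kc = ([HI]^2) / ([H₂] × [I₂]) = 3.0
[I₂]^1 = (product terms)/(Kc · other reactant terms) = 9 / (3.0 · 2) = 1.5
[I₂] = 1.5000 M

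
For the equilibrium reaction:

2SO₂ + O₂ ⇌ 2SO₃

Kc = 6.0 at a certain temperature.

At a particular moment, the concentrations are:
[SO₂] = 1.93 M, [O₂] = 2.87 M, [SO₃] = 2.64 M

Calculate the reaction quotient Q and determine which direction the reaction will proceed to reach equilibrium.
Q = 0.652, Q < K, reaction proceeds forward (toward products)

Q = ([SO₃]^2) / ([SO₂]^2 × [O₂])
  = ((2.64)^2) / ((1.93)^2·(2.87)) = 6.9696/10.69 = 0.6519
Since Q = 0.6519 < Kc = 6.0, the reaction proceeds forward (toward products) to reach equilibrium.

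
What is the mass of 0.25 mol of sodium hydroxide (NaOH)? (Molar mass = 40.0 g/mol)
Mass = 0.25 mol × 40.0 g/mol = 10 g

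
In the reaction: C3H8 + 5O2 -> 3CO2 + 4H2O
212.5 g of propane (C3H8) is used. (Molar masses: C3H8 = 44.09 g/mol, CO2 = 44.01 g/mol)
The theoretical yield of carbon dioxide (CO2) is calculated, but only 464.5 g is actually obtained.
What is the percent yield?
Moles of C3H8 = 212.5 g ÷ 44.09 g/mol = 4.81969 mol
Mole ratio: 3 mol CO2 / 1 mol C3H8
Moles of CO2 = 4.81969 × (3/1) = 14.4591 mol
Theoretical yield = 14.4591 mol × 44.01 g/mol = 636.34 g
Actual yield = 464.5 g
Percent yield = (464.5 / 636.34) × 100% = 73.0%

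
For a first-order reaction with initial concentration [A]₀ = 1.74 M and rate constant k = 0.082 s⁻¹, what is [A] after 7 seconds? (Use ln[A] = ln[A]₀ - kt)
0.9801 M

ln[A] = ln[A]₀ - k·t = ln(1.74) - (0.082)·(7) = 0.5539 - 0.5740 = -0.0201
[A] = e^(-0.0201) = 0.9801 M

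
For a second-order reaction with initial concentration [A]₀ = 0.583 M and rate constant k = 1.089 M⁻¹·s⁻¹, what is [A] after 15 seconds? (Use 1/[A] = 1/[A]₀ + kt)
0.0554 M

1/[A] = 1/[A]₀ + k·t = 1/0.583 + (1.089)·(15) = 1.7153 + 16.3350 = 18.0503
[A] = 1/18.0503 = 0.0554 M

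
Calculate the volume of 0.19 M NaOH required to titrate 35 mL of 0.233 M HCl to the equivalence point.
V_{base} = 42.9 mL

At equivalence: moles acid = moles base.
moles HCl = 0.233 M × 0.035 L = 0.008155 mol
V_NaOH = 0.008155 mol ÷ 0.19 M = 0.04292 L = 42.9 mL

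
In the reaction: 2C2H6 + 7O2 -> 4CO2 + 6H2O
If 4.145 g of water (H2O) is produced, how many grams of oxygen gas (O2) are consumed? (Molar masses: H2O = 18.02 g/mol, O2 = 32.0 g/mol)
Moles of H2O = 4.145 g ÷ 18.02 g/mol = 0.230022 mol
Mole ratio: 7 mol O2 / 6 mol H2O
Moles of O2 = 0.230022 × (7/6) = 0.268359 mol
Mass of O2 = 0.268359 mol × 32.0 g/mol = 8.587 g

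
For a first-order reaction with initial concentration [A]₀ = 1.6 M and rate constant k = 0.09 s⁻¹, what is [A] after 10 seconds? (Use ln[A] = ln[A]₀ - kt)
0.6505 M

ln[A] = ln[A]₀ - k·t = ln(1.6) - (0.09)·(10) = 0.4700 - 0.9000 = -0.4300
[A] = e^(-0.4300) = 0.6505 M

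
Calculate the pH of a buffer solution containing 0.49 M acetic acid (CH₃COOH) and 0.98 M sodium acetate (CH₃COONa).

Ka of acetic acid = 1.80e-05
pH = 5.05

pKa = -log(1.80e-05) = 4.74. pH = pKa + log([A⁻]/[HA]) = 4.74 + log(0.98/0.49)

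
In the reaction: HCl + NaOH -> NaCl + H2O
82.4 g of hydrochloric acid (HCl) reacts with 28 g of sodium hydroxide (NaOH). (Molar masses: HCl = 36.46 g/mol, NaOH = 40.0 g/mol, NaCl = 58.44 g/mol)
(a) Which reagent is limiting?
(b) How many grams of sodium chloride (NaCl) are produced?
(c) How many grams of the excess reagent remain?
(a) NaOH, (b) 40.91 g, (c) 56.88 g

Moles of HCl = 82.4 g ÷ 36.46 g/mol = 2.26001 mol
Moles of NaOH = 28 g ÷ 40.0 g/mol = 0.7 mol
Moles ÷ coefficient: HCl: 2.26001/1 = 2.26, NaOH: 0.7/1 = 0.7
(a) NaOH has the smaller value, so NaOH is the limiting reagent.
(b) Moles of NaCl = 0.7 mol NaOH × (1/1) = 0.7 mol; mass = 0.7 mol × 58.44 g/mol = 40.91 g
(c) HCl consumed = 0.7 × (1/1) = 0.7 mol; remaining = 2.26001 − 0.7 = 1.56001 mol; mass = 1.56001 mol × 36.46 g/mol = 56.88 g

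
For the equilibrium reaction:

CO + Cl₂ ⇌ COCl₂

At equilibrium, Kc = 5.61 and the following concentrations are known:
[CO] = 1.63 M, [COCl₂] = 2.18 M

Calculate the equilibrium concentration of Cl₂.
[Cl₂] = 0.2384 M

Kc = ([COCl₂]) / ([CO] × [Cl₂]) = 5.61
[Cl₂]^1 = (product terms)/(Kc · other reactant terms) = 2.18 / (5.61 · 1.63) = 0.2384
[Cl₂] = 0.2384 M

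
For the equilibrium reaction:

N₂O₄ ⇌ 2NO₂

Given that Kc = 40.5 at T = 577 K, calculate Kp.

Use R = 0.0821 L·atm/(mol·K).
K_p = 1.92e+03

Δn = (moles gaseous products) − (moles gaseous reactants) = 1
T = 577 K; RT = 0.0821 × 577 = 47.3717
Kp = Kc·(RT)^Δn = 40.5 × (47.3717)^1 = 40.5 × 47.3717 = 1.92e+03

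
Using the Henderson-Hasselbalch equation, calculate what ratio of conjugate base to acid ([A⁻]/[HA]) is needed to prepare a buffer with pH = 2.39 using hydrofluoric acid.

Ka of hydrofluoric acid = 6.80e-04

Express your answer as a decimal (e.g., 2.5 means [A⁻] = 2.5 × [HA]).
[A⁻]/[HA] = 0.167

pKa = −log(6.80e-04) = 3.1675. pH = pKa + log([A⁻]/[HA]). 2.39 = 3.1675 + log(ratio). log(ratio) = 2.39 − 3.1675 = -0.7775. ratio = 10^(-0.7775) = 0.167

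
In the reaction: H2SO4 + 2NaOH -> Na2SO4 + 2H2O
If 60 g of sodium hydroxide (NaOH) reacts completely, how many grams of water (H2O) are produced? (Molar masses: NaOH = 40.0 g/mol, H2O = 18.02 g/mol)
Moles of NaOH = 60 g ÷ 40.0 g/mol = 1.5 mol
Mole ratio: 2 mol H2O / 2 mol NaOH
Moles of H2O = 1.5 × (2/2) = 1.5 mol
Mass of H2O = 1.5 mol × 18.02 g/mol = 27.03 g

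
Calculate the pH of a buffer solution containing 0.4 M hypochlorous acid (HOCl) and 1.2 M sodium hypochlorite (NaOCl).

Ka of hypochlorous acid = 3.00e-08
pH = 8.00

pKa = -log(3.00e-08) = 7.52. pH = pKa + log([A⁻]/[HA]) = 7.52 + log(1.2/0.4)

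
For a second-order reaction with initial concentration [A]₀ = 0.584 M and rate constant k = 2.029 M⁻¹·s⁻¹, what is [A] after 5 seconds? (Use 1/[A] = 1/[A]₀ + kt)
0.0843 M

1/[A] = 1/[A]₀ + k·t = 1/0.584 + (2.029)·(5) = 1.7123 + 10.1450 = 11.8573
[A] = 1/11.8573 = 0.0843 M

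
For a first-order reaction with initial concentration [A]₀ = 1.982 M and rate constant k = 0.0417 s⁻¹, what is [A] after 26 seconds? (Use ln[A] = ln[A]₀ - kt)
0.6703 M

ln[A] = ln[A]₀ - k·t = ln(1.982) - (0.0417)·(26) = 0.6841 - 1.0842 = -0.4001
[A] = e^(-0.4001) = 0.6703 M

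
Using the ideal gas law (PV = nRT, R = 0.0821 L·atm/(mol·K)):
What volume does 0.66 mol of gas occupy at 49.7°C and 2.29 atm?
T = 49.7°C + 273.15 = 322.85 K
V = nRT/P = (0.66 × 0.0821 × 322.85) / 2.29
V = 7.64 L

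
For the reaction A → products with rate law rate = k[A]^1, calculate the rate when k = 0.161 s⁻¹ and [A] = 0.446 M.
0.07181 M/s

rate = k·[A]^1 = 0.161·(0.446)^1 = 0.161·0.446 = 0.07181 M/s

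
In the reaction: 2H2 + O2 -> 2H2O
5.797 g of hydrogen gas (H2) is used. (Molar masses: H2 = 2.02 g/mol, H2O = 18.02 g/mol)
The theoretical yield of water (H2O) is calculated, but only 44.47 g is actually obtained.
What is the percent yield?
Moles of H2 = 5.797 g ÷ 2.02 g/mol = 2.8698 mol
Mole ratio: 2 mol H2O / 2 mol H2
Moles of H2O = 2.8698 × (2/2) = 2.8698 mol
Theoretical yield = 2.8698 mol × 18.02 g/mol = 51.714 g
Actual yield = 44.47 g
Percent yield = (44.47 / 51.714) × 100% = 86.0%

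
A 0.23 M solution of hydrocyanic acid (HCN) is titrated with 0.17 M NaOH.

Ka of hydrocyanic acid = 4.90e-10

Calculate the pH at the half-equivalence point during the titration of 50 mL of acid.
pH = pKa = 9.31

At the half-equivalence point, [HA] = [A⁻], so by Henderson–Hasselbalch pH = pKa + log(1) = pKa.
pKa = −log(4.90e-10) = 9.31.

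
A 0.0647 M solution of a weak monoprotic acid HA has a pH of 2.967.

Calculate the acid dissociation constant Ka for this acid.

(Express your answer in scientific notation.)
K_a = 1.83e-05

[H⁺] = 10^(−pH) = 10^(−2.967) = 1.079e-03 M. For HA ⇌ H⁺ + A⁻, Ka = x²/(C − x) = (1.079e-03)²/(0.0647 − 1.079e-03) = 1.83e-05.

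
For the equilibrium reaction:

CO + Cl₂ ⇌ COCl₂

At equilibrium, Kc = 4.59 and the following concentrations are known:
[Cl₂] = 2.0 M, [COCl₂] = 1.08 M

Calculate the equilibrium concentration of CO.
[CO] = 0.1176 M

Kc = ([COCl₂]) / ([CO] × [Cl₂]) = 4.59
[CO]^1 = (product terms)/(Kc · other reactant terms) = 1.08 / (4.59 · 2) = 0.11765
[CO] = 0.1176 M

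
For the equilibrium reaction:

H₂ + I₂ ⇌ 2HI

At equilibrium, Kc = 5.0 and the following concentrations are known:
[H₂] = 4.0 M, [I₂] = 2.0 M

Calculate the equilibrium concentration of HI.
[HI] = 6.3246 M

Kc = ([HI]^2) / ([H₂] × [I₂]) = 5.0
[HI]^2 = Kc · (reactant terms)/(other product terms) = 5.0 · 8 / 1 = 40
[HI] = (40)^(1/2) = 6.3246 M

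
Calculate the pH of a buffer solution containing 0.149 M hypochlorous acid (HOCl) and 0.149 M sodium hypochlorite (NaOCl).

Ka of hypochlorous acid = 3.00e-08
pH = 7.52

pKa = -log(3.00e-08) = 7.52. pH = pKa + log([A⁻]/[HA]) = 7.52 + log(0.149/0.149)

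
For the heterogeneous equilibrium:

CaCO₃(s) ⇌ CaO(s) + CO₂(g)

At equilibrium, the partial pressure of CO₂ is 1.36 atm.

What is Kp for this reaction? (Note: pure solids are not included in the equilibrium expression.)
K_p = 1.36

Solids (CaCO₃, CaO) have activity 1 and are excluded.
Kp = P(CO₂) = 1.36.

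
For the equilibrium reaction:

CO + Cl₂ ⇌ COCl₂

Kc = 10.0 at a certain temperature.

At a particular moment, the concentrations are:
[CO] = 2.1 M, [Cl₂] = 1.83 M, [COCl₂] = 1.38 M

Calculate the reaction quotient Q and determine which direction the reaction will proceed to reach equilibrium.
Q = 0.359, Q < K, reaction proceeds forward (toward products)

Q = ([COCl₂]) / ([CO] × [Cl₂])
  = ((1.38)) / ((2.1)·(1.83)) = 1.38/3.843 = 0.3591
Since Q = 0.3591 < Kc = 10.0, the reaction proceeds forward (toward products) to reach equilibrium.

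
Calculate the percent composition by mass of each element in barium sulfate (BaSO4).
Ba: 58.84%, S: 13.74%, O: 27.42%

Molar mass of BaSO4 = 233.4 g/mol
% Ba = (1 × 137.33) / 233.4 × 100% = 137.33 / 233.4 × 100% = 58.84%
% S = (1 × 32.07) / 233.4 × 100% = 32.07 / 233.4 × 100% = 13.74%
% O = (4 × 16.0) / 233.4 × 100% = 64 / 233.4 × 100% = 27.42%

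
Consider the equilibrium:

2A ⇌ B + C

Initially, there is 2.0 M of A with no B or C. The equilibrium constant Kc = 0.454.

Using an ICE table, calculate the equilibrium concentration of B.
[B] = 0.574 M

ICE: [A] = 2.0 − 2x, [B] = [C] = x.
Kc = x²/(2.0 − 2x)² = 0.454 ⇒ √Kc = x/(2.0 − 2x).
x = √0.454·2.0/(1 + 2√0.454) = 0.6738·2.0/2.3476 = 0.57403.
[B] = x = 0.574 M.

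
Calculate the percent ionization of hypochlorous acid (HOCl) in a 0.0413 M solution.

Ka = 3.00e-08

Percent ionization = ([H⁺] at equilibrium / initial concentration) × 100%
Percent ionization = 0.0852%

Let x = [H⁺]. Ka = x²/(C - x) ⇒ x² + (3.00e-08)x - (3.00e-08)(0.0413) = 0. x = 3.5184e-05. Percent = (3.5184e-05/0.0413) × 100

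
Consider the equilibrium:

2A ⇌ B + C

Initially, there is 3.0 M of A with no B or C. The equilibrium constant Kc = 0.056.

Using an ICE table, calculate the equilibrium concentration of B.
[B] = 0.482 M

ICE: [A] = 3.0 − 2x, [B] = [C] = x.
Kc = x²/(3.0 − 2x)² = 0.056 ⇒ √Kc = x/(3.0 − 2x).
x = √0.056·3.0/(1 + 2√0.056) = 0.23664·3.0/1.4733 = 0.48187.
[B] = x = 0.482 M.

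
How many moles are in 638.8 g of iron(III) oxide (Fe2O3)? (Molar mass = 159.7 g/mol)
Moles = 638.8 g ÷ 159.7 g/mol = 4 mol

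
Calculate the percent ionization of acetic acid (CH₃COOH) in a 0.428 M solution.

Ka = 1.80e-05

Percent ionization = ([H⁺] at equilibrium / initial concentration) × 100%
Percent ionization = 0.646%

Let x = [H⁺]. Ka = x²/(C - x) ⇒ x² + (1.80e-05)x - (1.80e-05)(0.428) = 0. x = 2.7666e-03. Percent = (2.7666e-03/0.428) × 100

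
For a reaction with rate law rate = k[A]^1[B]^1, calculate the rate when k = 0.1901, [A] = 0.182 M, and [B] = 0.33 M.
0.01142 M/s

rate = k·[A]^1·[B]^1 = 0.1901·(0.182)^1·(0.33)^1 = 0.1901·0.182·0.33 = 0.01142 M/s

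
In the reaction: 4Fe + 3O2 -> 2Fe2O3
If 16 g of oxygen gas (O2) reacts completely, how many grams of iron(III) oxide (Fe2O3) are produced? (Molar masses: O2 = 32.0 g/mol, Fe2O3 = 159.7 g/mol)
Moles of O2 = 16 g ÷ 32.0 g/mol = 0.5 mol
Mole ratio: 2 mol Fe2O3 / 3 mol O2
Moles of Fe2O3 = 0.5 × (2/3) = 0.333333 mol
Mass of Fe2O3 = 0.333333 mol × 159.7 g/mol = 53.23 g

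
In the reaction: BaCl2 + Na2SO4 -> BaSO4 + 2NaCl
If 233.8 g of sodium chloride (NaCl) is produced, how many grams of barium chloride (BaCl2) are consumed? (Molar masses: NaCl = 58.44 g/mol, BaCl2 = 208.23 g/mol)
Moles of NaCl = 233.8 g ÷ 58.44 g/mol = 4.00068 mol
Mole ratio: 1 mol BaCl2 / 2 mol NaCl
Moles of BaCl2 = 4.00068 × (1/2) = 2.00034 mol
Mass of BaCl2 = 2.00034 mol × 208.23 g/mol = 416.5 g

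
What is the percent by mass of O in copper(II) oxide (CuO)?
Mass of O in formula = 16.0 × 1 = 16 g/mol
Molar mass = 79.55 g/mol
% O = (16/79.55) × 100% = 20.11%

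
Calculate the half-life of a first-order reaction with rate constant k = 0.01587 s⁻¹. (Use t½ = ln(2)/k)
43.68 s

t½ = ln(2)/k = 0.6931/0.01587 = 43.68 s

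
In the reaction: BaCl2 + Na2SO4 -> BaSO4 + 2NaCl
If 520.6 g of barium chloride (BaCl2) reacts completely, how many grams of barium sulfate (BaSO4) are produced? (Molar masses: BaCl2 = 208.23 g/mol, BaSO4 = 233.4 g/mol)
Moles of BaCl2 = 520.6 g ÷ 208.23 g/mol = 2.50012 mol
Mole ratio: 1 mol BaSO4 / 1 mol BaCl2
Moles of BaSO4 = 2.50012 × (1/1) = 2.50012 mol
Mass of BaSO4 = 2.50012 mol × 233.4 g/mol = 583.5 g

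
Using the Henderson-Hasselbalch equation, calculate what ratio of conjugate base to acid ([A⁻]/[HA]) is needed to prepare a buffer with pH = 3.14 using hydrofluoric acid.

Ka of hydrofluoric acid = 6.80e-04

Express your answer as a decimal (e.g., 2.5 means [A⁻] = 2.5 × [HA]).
[A⁻]/[HA] = 0.939

pKa = −log(6.80e-04) = 3.1675. pH = pKa + log([A⁻]/[HA]). 3.14 = 3.1675 + log(ratio). log(ratio) = 3.14 − 3.1675 = -0.0275. ratio = 10^(-0.0275) = 0.939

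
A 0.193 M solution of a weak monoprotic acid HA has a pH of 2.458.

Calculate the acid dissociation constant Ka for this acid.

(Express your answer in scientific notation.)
K_a = 6.40e-05

[H⁺] = 10^(−pH) = 10^(−2.458) = 3.483e-03 M. For HA ⇌ H⁺ + A⁻, Ka = x²/(C − x) = (3.483e-03)²/(0.193 − 3.483e-03) = 6.40e-05.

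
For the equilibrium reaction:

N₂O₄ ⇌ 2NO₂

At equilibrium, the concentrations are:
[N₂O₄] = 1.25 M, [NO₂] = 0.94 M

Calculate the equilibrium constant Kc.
K_c = 0.7069

Kc = ([NO₂]^2) / ([N₂O₄])
   = ((0.94)^2) / ((1.25))
   = 0.8836 / 1.25 = 0.7069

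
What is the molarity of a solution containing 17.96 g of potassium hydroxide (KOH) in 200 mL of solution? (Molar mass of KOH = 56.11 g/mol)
Moles of KOH = 17.96 g ÷ 56.11 g/mol = 0.320086 mol
Volume = 200 mL = 0.2 L
Molarity = 0.320086 mol ÷ 0.2 L = 1.6 M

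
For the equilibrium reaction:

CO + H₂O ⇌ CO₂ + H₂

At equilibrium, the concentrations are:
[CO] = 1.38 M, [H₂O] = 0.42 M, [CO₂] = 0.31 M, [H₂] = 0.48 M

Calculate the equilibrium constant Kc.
K_c = 0.2567

Kc = ([CO₂] × [H₂]) / ([CO] × [H₂O])
   = ((0.31)·(0.48)) / ((1.38)·(0.42))
   = 0.1488 / 0.5796 = 0.2567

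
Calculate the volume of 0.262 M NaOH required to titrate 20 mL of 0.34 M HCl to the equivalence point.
V_{base} = 26.0 mL

At equivalence: moles acid = moles base.
moles HCl = 0.34 M × 0.02 L = 0.0068 mol
V_NaOH = 0.0068 mol ÷ 0.262 M = 0.02595 L = 26.0 mL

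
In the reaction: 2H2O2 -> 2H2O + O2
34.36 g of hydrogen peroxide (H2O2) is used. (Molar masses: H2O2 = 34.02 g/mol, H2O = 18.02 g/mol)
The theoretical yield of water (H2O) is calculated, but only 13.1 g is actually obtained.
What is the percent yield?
Moles of H2O2 = 34.36 g ÷ 34.02 g/mol = 1.00999 mol
Mole ratio: 2 mol H2O / 2 mol H2O2
Moles of H2O = 1.00999 × (2/2) = 1.00999 mol
Theoretical yield = 1.00999 mol × 18.02 g/mol = 18.2 g
Actual yield = 13.1 g
Percent yield = (13.1 / 18.2) × 100% = 72.0%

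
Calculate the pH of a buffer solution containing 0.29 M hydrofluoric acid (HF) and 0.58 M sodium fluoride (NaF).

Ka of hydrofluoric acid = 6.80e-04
pH = 3.47

pKa = -log(6.80e-04) = 3.17. pH = pKa + log([A⁻]/[HA]) = 3.17 + log(0.58/0.29)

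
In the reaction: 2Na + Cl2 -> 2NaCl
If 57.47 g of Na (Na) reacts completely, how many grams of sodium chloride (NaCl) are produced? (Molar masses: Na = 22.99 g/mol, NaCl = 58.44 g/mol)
Moles of Na = 57.47 g ÷ 22.99 g/mol = 2.49978 mol
Mole ratio: 2 mol NaCl / 2 mol Na
Moles of NaCl = 2.49978 × (2/2) = 2.49978 mol
Mass of NaCl = 2.49978 mol × 58.44 g/mol = 146.1 g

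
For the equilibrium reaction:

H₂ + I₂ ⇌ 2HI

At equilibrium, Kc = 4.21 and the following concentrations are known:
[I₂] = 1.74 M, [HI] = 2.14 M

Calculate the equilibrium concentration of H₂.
[H₂] = 0.6252 M

Kc = ([HI]^2) / ([H₂] × [I₂]) = 4.21
[H₂]^1 = (product terms)/(Kc · other reactant terms) = 4.5796 / (4.21 · 1.74) = 0.62517
[H₂] = 0.6252 M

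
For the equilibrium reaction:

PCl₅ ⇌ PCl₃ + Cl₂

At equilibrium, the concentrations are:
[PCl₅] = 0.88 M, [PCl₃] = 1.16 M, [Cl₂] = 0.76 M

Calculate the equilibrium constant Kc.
K_c = 1.0018

Kc = ([PCl₃] × [Cl₂]) / ([PCl₅])
   = ((1.16)·(0.76)) / ((0.88))
   = 0.8816 / 0.88 = 1.0018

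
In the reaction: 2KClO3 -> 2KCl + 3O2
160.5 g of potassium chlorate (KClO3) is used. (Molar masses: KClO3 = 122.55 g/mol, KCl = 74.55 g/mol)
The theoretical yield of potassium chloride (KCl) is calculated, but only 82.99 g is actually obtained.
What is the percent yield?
Moles of KClO3 = 160.5 g ÷ 122.55 g/mol = 1.30967 mol
Mole ratio: 2 mol KCl / 2 mol KClO3
Moles of KCl = 1.30967 × (2/2) = 1.30967 mol
Theoretical yield = 1.30967 mol × 74.55 g/mol = 97.636 g
Actual yield = 82.99 g
Percent yield = (82.99 / 97.636) × 100% = 85.0%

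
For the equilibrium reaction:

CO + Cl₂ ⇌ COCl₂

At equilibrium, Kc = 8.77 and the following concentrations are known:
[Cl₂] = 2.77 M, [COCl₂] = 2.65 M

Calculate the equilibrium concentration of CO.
[CO] = 0.1091 M

Kc = ([COCl₂]) / ([CO] × [Cl₂]) = 8.77
[CO]^1 = (product terms)/(Kc · other reactant terms) = 2.65 / (8.77 · 2.77) = 0.10909
[CO] = 0.1091 M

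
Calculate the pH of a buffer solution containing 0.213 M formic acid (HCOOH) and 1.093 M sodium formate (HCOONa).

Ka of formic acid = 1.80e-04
pH = 4.45

pKa = -log(1.80e-04) = 3.74. pH = pKa + log([A⁻]/[HA]) = 3.74 + log(1.093/0.213)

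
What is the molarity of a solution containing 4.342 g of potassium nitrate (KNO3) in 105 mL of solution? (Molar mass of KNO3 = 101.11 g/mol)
Moles of KNO3 = 4.342 g ÷ 101.11 g/mol = 0.0429433 mol
Volume = 105 mL = 0.105 L
Molarity = 0.0429433 mol ÷ 0.105 L = 0.409 M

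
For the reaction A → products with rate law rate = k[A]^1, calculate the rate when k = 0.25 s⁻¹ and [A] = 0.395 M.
0.09875 M/s

rate = k·[A]^1 = 0.25·(0.395)^1 = 0.25·0.395 = 0.09875 M/s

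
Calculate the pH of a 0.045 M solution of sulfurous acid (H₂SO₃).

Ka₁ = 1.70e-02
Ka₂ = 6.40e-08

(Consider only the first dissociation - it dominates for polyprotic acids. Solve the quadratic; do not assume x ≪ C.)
pH = 1.69

x² + Ka₁·x − Ka₁·C = 0 with Ka₁ = 1.70e-02, C = 0.045.
x = (−Ka₁ + √(Ka₁² + 4·Ka₁·C))/2 = 2.0435e-02 M, so pH = 1.69.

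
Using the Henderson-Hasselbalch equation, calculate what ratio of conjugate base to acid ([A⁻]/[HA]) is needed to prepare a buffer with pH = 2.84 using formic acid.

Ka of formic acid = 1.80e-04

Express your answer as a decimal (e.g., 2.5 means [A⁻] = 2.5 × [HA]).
[A⁻]/[HA] = 0.125

pKa = −log(1.80e-04) = 3.7447. pH = pKa + log([A⁻]/[HA]). 2.84 = 3.7447 + log(ratio). log(ratio) = 2.84 − 3.7447 = -0.9047. ratio = 10^(-0.9047) = 0.125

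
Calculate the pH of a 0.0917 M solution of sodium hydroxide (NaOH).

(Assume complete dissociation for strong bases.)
pH = 12.96

[OH⁻] = 0.0917 M for strong base. pOH = -log[OH⁻] = 1.04, pH = 14 - pOH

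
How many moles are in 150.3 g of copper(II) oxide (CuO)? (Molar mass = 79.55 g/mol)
Moles = 150.3 g ÷ 79.55 g/mol = 1.889 mol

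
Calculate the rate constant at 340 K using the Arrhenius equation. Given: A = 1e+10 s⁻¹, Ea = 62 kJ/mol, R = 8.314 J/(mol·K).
2.98e+00 s⁻¹

k = A·exp(-Ea/(R·T)) = 1e+10·exp(-62000/(8.314·340)) = 1e+10·exp(-21.9332) = 1e+10·2.9821e-10 = 2.98e+00 s⁻¹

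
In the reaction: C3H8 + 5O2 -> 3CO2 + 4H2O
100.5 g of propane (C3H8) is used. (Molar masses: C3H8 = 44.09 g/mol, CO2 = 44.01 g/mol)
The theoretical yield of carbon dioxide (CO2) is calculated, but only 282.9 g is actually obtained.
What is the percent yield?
Moles of C3H8 = 100.5 g ÷ 44.09 g/mol = 2.27943 mol
Mole ratio: 3 mol CO2 / 1 mol C3H8
Moles of CO2 = 2.27943 × (3/1) = 6.83829 mol
Theoretical yield = 6.83829 mol × 44.01 g/mol = 300.95 g
Actual yield = 282.9 g
Percent yield = (282.9 / 300.95) × 100% = 94.0%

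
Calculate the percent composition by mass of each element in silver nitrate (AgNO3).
Ag: 63.50%, N: 8.25%, O: 28.26%

Molar mass of AgNO3 = 169.88 g/mol
% Ag = (1 × 107.87) / 169.88 × 100% = 107.87 / 169.88 × 100% = 63.50%
% N = (1 × 14.01) / 169.88 × 100% = 14.01 / 169.88 × 100% = 8.25%
% O = (3 × 16.0) / 169.88 × 100% = 48 / 169.88 × 100% = 28.26%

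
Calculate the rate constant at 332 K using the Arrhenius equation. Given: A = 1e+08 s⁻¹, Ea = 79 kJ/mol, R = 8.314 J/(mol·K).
3.72e-05 s⁻¹

k = A·exp(-Ea/(R·T)) = 1e+08·exp(-79000/(8.314·332)) = 1e+08·exp(-28.6206) = 1e+08·3.7173e-13 = 3.72e-05 s⁻¹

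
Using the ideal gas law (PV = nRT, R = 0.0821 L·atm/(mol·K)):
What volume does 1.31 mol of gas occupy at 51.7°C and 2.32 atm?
T = 51.7°C + 273.15 = 324.85 K
V = nRT/P = (1.31 × 0.0821 × 324.85) / 2.32
V = 15.06 L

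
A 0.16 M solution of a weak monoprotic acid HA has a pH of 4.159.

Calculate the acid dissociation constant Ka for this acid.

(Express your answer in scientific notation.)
K_a = 3.01e-08

[H⁺] = 10^(−pH) = 10^(−4.159) = 6.934e-05 M. For HA ⇌ H⁺ + A⁻, Ka = x²/(C − x) = (6.934e-05)²/(0.16 − 6.934e-05) = 3.01e-08.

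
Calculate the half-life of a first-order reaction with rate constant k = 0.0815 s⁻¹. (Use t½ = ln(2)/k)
8.50 s

t½ = ln(2)/k = 0.6931/0.0815 = 8.50 s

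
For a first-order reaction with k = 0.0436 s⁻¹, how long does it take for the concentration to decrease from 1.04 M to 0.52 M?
15.90 s

From ln[A] = ln[A]₀ - k·t: t = ln([A]₀/[A])/k = ln(1.04/0.52)/0.0436 = ln(2.0000)/0.0436 = 0.6931/0.0436 = 15.90 s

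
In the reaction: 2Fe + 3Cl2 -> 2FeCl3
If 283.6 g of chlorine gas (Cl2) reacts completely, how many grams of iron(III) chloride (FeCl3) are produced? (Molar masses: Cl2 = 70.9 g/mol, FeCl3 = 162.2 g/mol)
Moles of Cl2 = 283.6 g ÷ 70.9 g/mol = 4 mol
Mole ratio: 2 mol FeCl3 / 3 mol Cl2
Moles of FeCl3 = 4 × (2/3) = 2.66667 mol
Mass of FeCl3 = 2.66667 mol × 162.2 g/mol = 432.5 g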